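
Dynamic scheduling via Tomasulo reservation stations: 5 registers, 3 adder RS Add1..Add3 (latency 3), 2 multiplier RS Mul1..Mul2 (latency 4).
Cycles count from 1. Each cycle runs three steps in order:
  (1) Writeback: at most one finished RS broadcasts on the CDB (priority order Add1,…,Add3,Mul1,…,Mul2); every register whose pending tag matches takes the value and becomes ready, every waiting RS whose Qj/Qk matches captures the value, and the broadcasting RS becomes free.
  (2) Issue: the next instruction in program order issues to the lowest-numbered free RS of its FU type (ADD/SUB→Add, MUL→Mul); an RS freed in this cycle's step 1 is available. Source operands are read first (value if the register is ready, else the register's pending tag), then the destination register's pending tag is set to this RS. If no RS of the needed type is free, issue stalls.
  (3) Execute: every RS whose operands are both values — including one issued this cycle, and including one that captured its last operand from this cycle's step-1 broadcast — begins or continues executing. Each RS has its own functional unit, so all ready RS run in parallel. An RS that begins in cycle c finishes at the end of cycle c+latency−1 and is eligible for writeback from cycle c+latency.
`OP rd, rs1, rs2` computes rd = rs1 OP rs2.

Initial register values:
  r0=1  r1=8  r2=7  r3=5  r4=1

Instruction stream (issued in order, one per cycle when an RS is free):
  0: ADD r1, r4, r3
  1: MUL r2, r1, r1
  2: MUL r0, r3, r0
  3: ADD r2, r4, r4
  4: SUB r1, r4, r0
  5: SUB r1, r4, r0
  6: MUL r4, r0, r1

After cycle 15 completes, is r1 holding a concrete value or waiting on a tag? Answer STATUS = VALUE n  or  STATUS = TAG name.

STATUS = VALUE -4

c1: issue ADD r1<-Add1 | r0:1,r1:Add1,r2:7,r3:5,r4:1
c2: issue MUL r2<-Mul1 | r0:1,r1:Add1,r2:Mul1,r3:5,r4:1
c3: issue MUL r0<-Mul2 | r0:Mul2,r1:Add1,r2:Mul1,r3:5,r4:1
c4: CDB Add1=6; issue ADD r2<-Add1 | r0:Mul2,r1:6,r2:Add1,r3:5,r4:1
c5: issue SUB r1<-Add2 | r0:Mul2,r1:Add2,r2:Add1,r3:5,r4:1
c6: issue SUB r1<-Add3 | r0:Mul2,r1:Add3,r2:Add1,r3:5,r4:1
c7: CDB Add1=2; stall | r0:Mul2,r1:Add3,r2:2,r3:5,r4:1
c8: CDB Mul1=36; issue MUL r4<-Mul1 | r0:Mul2,r1:Add3,r2:2,r3:5,r4:Mul1
c9: CDB Mul2=5 | r0:5,r1:Add3,r2:2,r3:5,r4:Mul1
c10: - | r0:5,r1:Add3,r2:2,r3:5,r4:Mul1
c11: - | r0:5,r1:Add3,r2:2,r3:5,r4:Mul1
c12: CDB Add2=-4 | r0:5,r1:Add3,r2:2,r3:5,r4:Mul1
c13: CDB Add3=-4 | r0:5,r1:-4,r2:2,r3:5,r4:Mul1
c14: - | r0:5,r1:-4,r2:2,r3:5,r4:Mul1
c15: - | r0:5,r1:-4,r2:2,r3:5,r4:Mul1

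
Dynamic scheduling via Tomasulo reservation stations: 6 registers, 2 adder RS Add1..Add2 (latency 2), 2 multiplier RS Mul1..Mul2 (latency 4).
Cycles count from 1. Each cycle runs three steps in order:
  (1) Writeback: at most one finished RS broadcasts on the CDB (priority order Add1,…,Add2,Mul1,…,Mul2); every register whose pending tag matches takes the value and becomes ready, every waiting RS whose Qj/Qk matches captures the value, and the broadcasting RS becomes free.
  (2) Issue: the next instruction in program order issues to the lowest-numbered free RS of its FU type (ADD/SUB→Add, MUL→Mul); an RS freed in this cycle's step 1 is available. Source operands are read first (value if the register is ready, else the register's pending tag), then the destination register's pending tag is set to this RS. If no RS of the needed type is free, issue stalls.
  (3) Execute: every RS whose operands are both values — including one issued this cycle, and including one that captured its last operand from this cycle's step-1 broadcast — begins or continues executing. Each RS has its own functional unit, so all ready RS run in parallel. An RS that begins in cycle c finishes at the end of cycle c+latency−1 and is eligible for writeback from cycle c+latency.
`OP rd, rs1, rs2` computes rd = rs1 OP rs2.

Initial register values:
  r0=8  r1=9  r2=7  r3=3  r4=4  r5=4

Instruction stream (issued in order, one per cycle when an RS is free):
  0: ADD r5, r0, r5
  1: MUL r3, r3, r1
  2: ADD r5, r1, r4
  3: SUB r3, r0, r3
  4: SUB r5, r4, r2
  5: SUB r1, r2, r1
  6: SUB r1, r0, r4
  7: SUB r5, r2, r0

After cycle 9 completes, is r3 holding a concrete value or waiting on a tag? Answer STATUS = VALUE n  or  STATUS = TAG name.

STATUS = VALUE -19

c1: issue ADD r5<-Add1 | r0:8,r1:9,r2:7,r3:3,r4:4,r5:Add1
c2: issue MUL r3<-Mul1 | r0:8,r1:9,r2:7,r3:Mul1,r4:4,r5:Add1
c3: CDB Add1=12; issue ADD r5<-Add1 | r0:8,r1:9,r2:7,r3:Mul1,r4:4,r5:Add1
c4: issue SUB r3<-Add2 | r0:8,r1:9,r2:7,r3:Add2,r4:4,r5:Add1
c5: CDB Add1=13; issue SUB r5<-Add1 | r0:8,r1:9,r2:7,r3:Add2,r4:4,r5:Add1
c6: CDB Mul1=27; stall | r0:8,r1:9,r2:7,r3:Add2,r4:4,r5:Add1
c7: CDB Add1=-3; issue SUB r1<-Add1 | r0:8,r1:Add1,r2:7,r3:Add2,r4:4,r5:-3
c8: CDB Add2=-19; issue SUB r1<-Add2 | r0:8,r1:Add2,r2:7,r3:-19,r4:4,r5:-3
c9: CDB Add1=-2; issue SUB r5<-Add1 | r0:8,r1:Add2,r2:7,r3:-19,r4:4,r5:Add1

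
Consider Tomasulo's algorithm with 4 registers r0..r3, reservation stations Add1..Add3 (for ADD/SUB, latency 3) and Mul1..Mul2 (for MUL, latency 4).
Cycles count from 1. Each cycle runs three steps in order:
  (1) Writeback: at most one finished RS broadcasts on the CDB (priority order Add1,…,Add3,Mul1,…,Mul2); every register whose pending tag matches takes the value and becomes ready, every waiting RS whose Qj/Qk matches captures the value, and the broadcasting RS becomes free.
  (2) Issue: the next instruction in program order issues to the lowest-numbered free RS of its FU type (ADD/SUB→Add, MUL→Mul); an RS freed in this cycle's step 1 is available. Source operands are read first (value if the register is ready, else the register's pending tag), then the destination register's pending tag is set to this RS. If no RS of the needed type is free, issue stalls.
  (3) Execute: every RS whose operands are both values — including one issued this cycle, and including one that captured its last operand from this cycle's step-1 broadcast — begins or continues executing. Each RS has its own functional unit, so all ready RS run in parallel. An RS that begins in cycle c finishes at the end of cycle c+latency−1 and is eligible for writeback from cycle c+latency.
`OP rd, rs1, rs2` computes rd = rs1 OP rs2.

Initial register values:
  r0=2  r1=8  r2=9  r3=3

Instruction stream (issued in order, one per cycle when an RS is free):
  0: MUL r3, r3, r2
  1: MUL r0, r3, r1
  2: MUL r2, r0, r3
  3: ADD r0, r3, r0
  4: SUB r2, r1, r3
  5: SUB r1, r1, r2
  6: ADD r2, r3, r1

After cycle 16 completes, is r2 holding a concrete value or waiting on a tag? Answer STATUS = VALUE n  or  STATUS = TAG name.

c1: issue MUL r3<-Mul1 | r0:2,r1:8,r2:9,r3:Mul1
c2: issue MUL r0<-Mul2 | r0:Mul2,r1:8,r2:9,r3:Mul1
c3: stall | r0:Mul2,r1:8,r2:9,r3:Mul1
c4: stall | r0:Mul2,r1:8,r2:9,r3:Mul1
c5: CDB Mul1=27; issue MUL r2<-Mul1 | r0:Mul2,r1:8,r2:Mul1,r3:27
c6: issue ADD r0<-Add1 | r0:Add1,r1:8,r2:Mul1,r3:27
c7: issue SUB r2<-Add2 | r0:Add1,r1:8,r2:Add2,r3:27
c8: issue SUB r1<-Add3 | r0:Add1,r1:Add3,r2:Add2,r3:27
c9: CDB Mul2=216; stall | r0:Add1,r1:Add3,r2:Add2,r3:27
c10: CDB Add2=-19; issue ADD r2<-Add2 | r0:Add1,r1:Add3,r2:Add2,r3:27
c11: - | r0:Add1,r1:Add3,r2:Add2,r3:27
c12: CDB Add1=243 | r0:243,r1:Add3,r2:Add2,r3:27
c13: CDB Add3=27 | r0:243,r1:27,r2:Add2,r3:27
c14: CDB Mul1=5832 | r0:243,r1:27,r2:Add2,r3:27
c15: - | r0:243,r1:27,r2:Add2,r3:27
c16: CDB Add2=54 | r0:243,r1:27,r2:54,r3:27

STATUS = VALUE 54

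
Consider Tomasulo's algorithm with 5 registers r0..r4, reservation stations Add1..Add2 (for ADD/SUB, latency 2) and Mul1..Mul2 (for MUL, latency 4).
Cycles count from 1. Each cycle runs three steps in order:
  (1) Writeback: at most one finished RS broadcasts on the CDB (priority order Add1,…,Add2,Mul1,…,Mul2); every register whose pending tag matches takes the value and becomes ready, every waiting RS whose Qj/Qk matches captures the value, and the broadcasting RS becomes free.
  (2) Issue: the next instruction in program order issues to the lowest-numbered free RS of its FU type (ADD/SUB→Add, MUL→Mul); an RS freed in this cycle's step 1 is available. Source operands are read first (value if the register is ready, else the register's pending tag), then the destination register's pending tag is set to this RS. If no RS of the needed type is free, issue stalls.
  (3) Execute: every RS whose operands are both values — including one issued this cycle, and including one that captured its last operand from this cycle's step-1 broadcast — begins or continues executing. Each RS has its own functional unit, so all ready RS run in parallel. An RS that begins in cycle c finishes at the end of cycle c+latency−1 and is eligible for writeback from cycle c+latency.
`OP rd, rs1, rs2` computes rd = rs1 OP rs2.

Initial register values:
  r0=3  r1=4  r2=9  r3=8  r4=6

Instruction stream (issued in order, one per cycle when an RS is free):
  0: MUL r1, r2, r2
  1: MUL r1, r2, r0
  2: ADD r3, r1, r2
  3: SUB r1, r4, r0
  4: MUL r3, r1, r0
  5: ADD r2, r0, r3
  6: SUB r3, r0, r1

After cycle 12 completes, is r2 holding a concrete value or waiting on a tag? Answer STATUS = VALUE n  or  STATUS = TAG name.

c1: issue MUL r1<-Mul1 | r0:3,r1:Mul1,r2:9,r3:8,r4:6
c2: issue MUL r1<-Mul2 | r0:3,r1:Mul2,r2:9,r3:8,r4:6
c3: issue ADD r3<-Add1 | r0:3,r1:Mul2,r2:9,r3:Add1,r4:6
c4: issue SUB r1<-Add2 | r0:3,r1:Add2,r2:9,r3:Add1,r4:6
c5: CDB Mul1=81; issue MUL r3<-Mul1 | r0:3,r1:Add2,r2:9,r3:Mul1,r4:6
c6: CDB Add2=3; issue ADD r2<-Add2 | r0:3,r1:3,r2:Add2,r3:Mul1,r4:6
c7: CDB Mul2=27; stall | r0:3,r1:3,r2:Add2,r3:Mul1,r4:6
c8: stall | r0:3,r1:3,r2:Add2,r3:Mul1,r4:6
c9: CDB Add1=36; issue SUB r3<-Add1 | r0:3,r1:3,r2:Add2,r3:Add1,r4:6
c10: CDB Mul1=9 | r0:3,r1:3,r2:Add2,r3:Add1,r4:6
c11: CDB Add1=0 | r0:3,r1:3,r2:Add2,r3:0,r4:6
c12: CDB Add2=12 | r0:3,r1:3,r2:12,r3:0,r4:6

STATUS = VALUE 12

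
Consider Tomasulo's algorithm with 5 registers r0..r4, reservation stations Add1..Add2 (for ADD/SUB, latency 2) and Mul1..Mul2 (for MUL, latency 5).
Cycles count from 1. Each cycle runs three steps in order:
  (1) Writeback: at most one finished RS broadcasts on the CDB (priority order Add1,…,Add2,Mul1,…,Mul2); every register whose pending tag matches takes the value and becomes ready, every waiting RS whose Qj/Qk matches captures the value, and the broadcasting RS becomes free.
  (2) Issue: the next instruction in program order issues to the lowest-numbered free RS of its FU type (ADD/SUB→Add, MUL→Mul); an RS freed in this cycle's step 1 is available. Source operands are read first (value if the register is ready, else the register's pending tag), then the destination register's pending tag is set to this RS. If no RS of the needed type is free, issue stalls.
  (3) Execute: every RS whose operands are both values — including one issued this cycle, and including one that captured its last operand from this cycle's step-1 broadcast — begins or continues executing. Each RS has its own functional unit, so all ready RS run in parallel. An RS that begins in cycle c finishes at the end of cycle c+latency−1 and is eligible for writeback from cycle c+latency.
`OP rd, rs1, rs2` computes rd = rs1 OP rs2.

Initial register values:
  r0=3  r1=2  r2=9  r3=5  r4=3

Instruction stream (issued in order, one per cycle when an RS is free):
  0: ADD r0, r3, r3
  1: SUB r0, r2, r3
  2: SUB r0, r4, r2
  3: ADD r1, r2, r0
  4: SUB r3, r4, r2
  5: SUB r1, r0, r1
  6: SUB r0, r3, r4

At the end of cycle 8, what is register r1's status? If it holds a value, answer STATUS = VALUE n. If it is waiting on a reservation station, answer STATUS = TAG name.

cycle 1: issue ADD r0<-Add1 // r0:Add1,r1:2,r2:9,r3:5,r4:3
cycle 2: issue SUB r0<-Add2 // r0:Add2,r1:2,r2:9,r3:5,r4:3
cycle 3: CDB Add1=10; issue SUB r0<-Add1 // r0:Add1,r1:2,r2:9,r3:5,r4:3
cycle 4: CDB Add2=4; issue ADD r1<-Add2 // r0:Add1,r1:Add2,r2:9,r3:5,r4:3
cycle 5: CDB Add1=-6; issue SUB r3<-Add1 // r0:-6,r1:Add2,r2:9,r3:Add1,r4:3
cycle 6: stall // r0:-6,r1:Add2,r2:9,r3:Add1,r4:3
cycle 7: CDB Add1=-6; issue SUB r1<-Add1 // r0:-6,r1:Add1,r2:9,r3:-6,r4:3
cycle 8: CDB Add2=3; issue SUB r0<-Add2 // r0:Add2,r1:Add1,r2:9,r3:-6,r4:3

STATUS = TAG Add1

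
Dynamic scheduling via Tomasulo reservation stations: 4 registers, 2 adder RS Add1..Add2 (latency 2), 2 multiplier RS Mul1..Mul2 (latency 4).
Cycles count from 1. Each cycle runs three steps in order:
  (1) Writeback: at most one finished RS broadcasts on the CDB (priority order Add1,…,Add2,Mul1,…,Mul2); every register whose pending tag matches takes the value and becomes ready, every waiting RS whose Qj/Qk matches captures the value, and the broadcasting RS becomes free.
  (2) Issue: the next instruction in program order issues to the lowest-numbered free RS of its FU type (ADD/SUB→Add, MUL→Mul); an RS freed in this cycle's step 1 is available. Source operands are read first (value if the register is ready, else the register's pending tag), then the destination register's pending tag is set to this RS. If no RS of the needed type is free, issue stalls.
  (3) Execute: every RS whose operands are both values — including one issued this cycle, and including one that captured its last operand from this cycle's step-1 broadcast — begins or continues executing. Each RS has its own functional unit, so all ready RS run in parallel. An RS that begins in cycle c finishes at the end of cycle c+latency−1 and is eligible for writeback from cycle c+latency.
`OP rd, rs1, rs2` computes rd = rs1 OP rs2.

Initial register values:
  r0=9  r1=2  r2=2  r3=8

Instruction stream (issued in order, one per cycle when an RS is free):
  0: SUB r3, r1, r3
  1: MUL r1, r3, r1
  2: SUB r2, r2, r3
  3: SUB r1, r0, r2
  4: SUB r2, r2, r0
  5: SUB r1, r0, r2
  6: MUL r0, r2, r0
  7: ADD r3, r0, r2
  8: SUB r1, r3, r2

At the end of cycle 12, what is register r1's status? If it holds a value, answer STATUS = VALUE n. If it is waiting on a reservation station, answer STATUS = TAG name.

  c1: issue SUB r3<-Add1  regs: r0:9,r1:2,r2:2,r3:Add1
  c2: issue MUL r1<-Mul1  regs: r0:9,r1:Mul1,r2:2,r3:Add1
  c3: CDB Add1=-6; issue SUB r2<-Add1  regs: r0:9,r1:Mul1,r2:Add1,r3:-6
  c4: issue SUB r1<-Add2  regs: r0:9,r1:Add2,r2:Add1,r3:-6
  c5: CDB Add1=8; issue SUB r2<-Add1  regs: r0:9,r1:Add2,r2:Add1,r3:-6
  c6: stall  regs: r0:9,r1:Add2,r2:Add1,r3:-6
  c7: CDB Add1=-1; issue SUB r1<-Add1  regs: r0:9,r1:Add1,r2:-1,r3:-6
  c8: CDB Add2=1; issue MUL r0<-Mul2  regs: r0:Mul2,r1:Add1,r2:-1,r3:-6
  c9: CDB Add1=10; issue ADD r3<-Add1  regs: r0:Mul2,r1:10,r2:-1,r3:Add1
  c10: CDB Mul1=-12; issue SUB r1<-Add2  regs: r0:Mul2,r1:Add2,r2:-1,r3:Add1
  c11: -  regs: r0:Mul2,r1:Add2,r2:-1,r3:Add1
  c12: CDB Mul2=-9  regs: r0:-9,r1:Add2,r2:-1,r3:Add1

STATUS = TAG Add2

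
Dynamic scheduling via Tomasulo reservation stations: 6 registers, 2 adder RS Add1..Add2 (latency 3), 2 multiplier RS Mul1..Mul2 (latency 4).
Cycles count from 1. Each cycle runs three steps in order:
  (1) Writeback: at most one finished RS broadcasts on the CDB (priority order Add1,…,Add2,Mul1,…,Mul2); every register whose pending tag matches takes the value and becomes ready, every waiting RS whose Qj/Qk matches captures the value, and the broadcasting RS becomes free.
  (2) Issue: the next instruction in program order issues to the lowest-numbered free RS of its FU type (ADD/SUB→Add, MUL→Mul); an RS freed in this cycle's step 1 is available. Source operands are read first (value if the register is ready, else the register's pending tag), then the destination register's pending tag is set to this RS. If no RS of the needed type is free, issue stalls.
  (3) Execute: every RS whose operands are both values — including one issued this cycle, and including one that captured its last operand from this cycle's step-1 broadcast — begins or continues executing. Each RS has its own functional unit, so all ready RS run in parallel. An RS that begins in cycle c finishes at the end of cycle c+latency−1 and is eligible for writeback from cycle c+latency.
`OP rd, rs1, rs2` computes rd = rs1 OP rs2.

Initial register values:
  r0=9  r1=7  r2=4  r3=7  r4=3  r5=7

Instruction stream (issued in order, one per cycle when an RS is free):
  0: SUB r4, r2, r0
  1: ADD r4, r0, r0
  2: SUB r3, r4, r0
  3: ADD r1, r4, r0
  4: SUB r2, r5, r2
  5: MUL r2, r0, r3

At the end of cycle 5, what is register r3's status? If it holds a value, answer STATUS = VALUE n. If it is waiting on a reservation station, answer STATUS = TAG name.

STATUS = TAG Add1

cycle 1: issue SUB r4<-Add1 // r0:9,r1:7,r2:4,r3:7,r4:Add1,r5:7
cycle 2: issue ADD r4<-Add2 // r0:9,r1:7,r2:4,r3:7,r4:Add2,r5:7
cycle 3: stall // r0:9,r1:7,r2:4,r3:7,r4:Add2,r5:7
cycle 4: CDB Add1=-5; issue SUB r3<-Add1 // r0:9,r1:7,r2:4,r3:Add1,r4:Add2,r5:7
cycle 5: CDB Add2=18; issue ADD r1<-Add2 // r0:9,r1:Add2,r2:4,r3:Add1,r4:18,r5:7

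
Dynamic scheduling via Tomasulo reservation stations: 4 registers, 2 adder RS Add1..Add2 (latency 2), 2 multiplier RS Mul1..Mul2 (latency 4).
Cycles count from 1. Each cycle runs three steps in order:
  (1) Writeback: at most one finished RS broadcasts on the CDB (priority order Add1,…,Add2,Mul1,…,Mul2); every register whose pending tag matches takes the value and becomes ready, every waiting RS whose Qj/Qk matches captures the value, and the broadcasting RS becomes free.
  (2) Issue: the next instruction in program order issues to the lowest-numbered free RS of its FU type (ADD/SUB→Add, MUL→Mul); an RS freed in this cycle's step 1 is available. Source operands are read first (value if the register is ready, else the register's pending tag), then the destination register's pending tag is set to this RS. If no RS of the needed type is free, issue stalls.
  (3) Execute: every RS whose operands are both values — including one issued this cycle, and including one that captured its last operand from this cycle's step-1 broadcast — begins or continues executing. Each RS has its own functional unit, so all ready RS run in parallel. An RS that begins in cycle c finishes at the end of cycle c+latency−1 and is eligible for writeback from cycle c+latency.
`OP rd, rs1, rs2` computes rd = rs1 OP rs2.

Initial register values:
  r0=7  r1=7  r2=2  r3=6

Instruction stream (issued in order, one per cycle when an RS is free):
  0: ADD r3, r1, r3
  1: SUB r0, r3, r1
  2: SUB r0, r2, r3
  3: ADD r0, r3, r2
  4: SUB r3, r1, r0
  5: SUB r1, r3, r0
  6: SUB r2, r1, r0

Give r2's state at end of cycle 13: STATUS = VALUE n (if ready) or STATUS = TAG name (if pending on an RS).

c1: issue ADD r3<-Add1 | r0:7,r1:7,r2:2,r3:Add1
c2: issue SUB r0<-Add2 | r0:Add2,r1:7,r2:2,r3:Add1
c3: CDB Add1=13; issue SUB r0<-Add1 | r0:Add1,r1:7,r2:2,r3:13
c4: stall | r0:Add1,r1:7,r2:2,r3:13
c5: CDB Add1=-11; issue ADD r0<-Add1 | r0:Add1,r1:7,r2:2,r3:13
c6: CDB Add2=6; issue SUB r3<-Add2 | r0:Add1,r1:7,r2:2,r3:Add2
c7: CDB Add1=15; issue SUB r1<-Add1 | r0:15,r1:Add1,r2:2,r3:Add2
c8: stall | r0:15,r1:Add1,r2:2,r3:Add2
c9: CDB Add2=-8; issue SUB r2<-Add2 | r0:15,r1:Add1,r2:Add2,r3:-8
c10: - | r0:15,r1:Add1,r2:Add2,r3:-8
c11: CDB Add1=-23 | r0:15,r1:-23,r2:Add2,r3:-8
c12: - | r0:15,r1:-23,r2:Add2,r3:-8
c13: CDB Add2=-38 | r0:15,r1:-23,r2:-38,r3:-8

STATUS = VALUE -38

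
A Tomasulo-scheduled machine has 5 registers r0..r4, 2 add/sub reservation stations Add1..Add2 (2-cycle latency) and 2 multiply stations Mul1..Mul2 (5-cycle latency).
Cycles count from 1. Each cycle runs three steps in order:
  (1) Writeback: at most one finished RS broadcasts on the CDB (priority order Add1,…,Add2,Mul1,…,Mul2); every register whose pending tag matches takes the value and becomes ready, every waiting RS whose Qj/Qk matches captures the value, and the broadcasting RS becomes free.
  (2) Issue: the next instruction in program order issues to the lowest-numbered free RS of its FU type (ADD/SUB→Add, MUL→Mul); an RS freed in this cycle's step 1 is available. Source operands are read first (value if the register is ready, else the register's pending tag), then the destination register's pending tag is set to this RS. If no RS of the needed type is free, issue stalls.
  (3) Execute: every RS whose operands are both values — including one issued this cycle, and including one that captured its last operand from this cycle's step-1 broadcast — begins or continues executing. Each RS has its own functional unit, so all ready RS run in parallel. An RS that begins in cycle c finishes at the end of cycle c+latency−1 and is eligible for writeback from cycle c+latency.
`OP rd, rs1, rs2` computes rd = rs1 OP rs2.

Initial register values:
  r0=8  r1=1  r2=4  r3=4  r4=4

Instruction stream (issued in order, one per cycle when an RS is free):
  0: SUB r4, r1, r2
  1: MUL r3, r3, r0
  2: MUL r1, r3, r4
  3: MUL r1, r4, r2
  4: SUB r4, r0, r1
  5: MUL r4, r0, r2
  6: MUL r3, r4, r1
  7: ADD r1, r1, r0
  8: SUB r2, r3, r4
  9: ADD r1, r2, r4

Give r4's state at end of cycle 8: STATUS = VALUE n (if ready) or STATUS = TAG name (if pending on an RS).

STATUS = TAG Add1

  c1: issue SUB r4<-Add1  regs: r0:8,r1:1,r2:4,r3:4,r4:Add1
  c2: issue MUL r3<-Mul1  regs: r0:8,r1:1,r2:4,r3:Mul1,r4:Add1
  c3: CDB Add1=-3; issue MUL r1<-Mul2  regs: r0:8,r1:Mul2,r2:4,r3:Mul1,r4:-3
  c4: stall  regs: r0:8,r1:Mul2,r2:4,r3:Mul1,r4:-3
  c5: stall  regs: r0:8,r1:Mul2,r2:4,r3:Mul1,r4:-3
  c6: stall  regs: r0:8,r1:Mul2,r2:4,r3:Mul1,r4:-3
  c7: CDB Mul1=32; issue MUL r1<-Mul1  regs: r0:8,r1:Mul1,r2:4,r3:32,r4:-3
  c8: issue SUB r4<-Add1  regs: r0:8,r1:Mul1,r2:4,r3:32,r4:Add1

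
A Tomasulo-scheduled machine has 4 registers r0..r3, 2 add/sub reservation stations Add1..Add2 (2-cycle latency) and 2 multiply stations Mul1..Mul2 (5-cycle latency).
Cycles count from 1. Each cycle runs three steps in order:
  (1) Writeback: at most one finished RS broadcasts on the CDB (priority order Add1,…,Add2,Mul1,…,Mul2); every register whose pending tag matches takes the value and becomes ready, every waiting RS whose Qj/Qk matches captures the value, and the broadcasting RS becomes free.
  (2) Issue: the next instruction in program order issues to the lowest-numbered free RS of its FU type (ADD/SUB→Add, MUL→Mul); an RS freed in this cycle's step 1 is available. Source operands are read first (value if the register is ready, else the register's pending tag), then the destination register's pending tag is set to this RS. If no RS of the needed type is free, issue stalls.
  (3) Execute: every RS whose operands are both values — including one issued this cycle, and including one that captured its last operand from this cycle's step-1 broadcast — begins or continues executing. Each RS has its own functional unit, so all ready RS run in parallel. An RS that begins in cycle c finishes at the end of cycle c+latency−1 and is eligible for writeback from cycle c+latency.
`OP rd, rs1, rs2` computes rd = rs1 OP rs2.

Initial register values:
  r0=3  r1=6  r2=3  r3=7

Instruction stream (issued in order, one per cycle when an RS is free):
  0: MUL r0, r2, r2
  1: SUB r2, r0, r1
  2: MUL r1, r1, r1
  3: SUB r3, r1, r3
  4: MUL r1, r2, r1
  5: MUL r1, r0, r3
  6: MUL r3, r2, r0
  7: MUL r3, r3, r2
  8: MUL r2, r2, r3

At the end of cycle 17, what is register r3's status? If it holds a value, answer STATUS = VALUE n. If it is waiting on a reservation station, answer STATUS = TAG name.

  c1: issue MUL r0<-Mul1  regs: r0:Mul1,r1:6,r2:3,r3:7
  c2: issue SUB r2<-Add1  regs: r0:Mul1,r1:6,r2:Add1,r3:7
  c3: issue MUL r1<-Mul2  regs: r0:Mul1,r1:Mul2,r2:Add1,r3:7
  c4: issue SUB r3<-Add2  regs: r0:Mul1,r1:Mul2,r2:Add1,r3:Add2
  c5: stall  regs: r0:Mul1,r1:Mul2,r2:Add1,r3:Add2
  c6: CDB Mul1=9; issue MUL r1<-Mul1  regs: r0:9,r1:Mul1,r2:Add1,r3:Add2
  c7: stall  regs: r0:9,r1:Mul1,r2:Add1,r3:Add2
  c8: CDB Add1=3; stall  regs: r0:9,r1:Mul1,r2:3,r3:Add2
  c9: CDB Mul2=36; issue MUL r1<-Mul2  regs: r0:9,r1:Mul2,r2:3,r3:Add2
  c10: stall  regs: r0:9,r1:Mul2,r2:3,r3:Add2
  c11: CDB Add2=29; stall  regs: r0:9,r1:Mul2,r2:3,r3:29
  c12: stall  regs: r0:9,r1:Mul2,r2:3,r3:29
  c13: stall  regs: r0:9,r1:Mul2,r2:3,r3:29
  c14: CDB Mul1=108; issue MUL r3<-Mul1  regs: r0:9,r1:Mul2,r2:3,r3:Mul1
  c15: stall  regs: r0:9,r1:Mul2,r2:3,r3:Mul1
  c16: CDB Mul2=261; issue MUL r3<-Mul2  regs: r0:9,r1:261,r2:3,r3:Mul2
  c17: stall  regs: r0:9,r1:261,r2:3,r3:Mul2

STATUS = TAG Mul2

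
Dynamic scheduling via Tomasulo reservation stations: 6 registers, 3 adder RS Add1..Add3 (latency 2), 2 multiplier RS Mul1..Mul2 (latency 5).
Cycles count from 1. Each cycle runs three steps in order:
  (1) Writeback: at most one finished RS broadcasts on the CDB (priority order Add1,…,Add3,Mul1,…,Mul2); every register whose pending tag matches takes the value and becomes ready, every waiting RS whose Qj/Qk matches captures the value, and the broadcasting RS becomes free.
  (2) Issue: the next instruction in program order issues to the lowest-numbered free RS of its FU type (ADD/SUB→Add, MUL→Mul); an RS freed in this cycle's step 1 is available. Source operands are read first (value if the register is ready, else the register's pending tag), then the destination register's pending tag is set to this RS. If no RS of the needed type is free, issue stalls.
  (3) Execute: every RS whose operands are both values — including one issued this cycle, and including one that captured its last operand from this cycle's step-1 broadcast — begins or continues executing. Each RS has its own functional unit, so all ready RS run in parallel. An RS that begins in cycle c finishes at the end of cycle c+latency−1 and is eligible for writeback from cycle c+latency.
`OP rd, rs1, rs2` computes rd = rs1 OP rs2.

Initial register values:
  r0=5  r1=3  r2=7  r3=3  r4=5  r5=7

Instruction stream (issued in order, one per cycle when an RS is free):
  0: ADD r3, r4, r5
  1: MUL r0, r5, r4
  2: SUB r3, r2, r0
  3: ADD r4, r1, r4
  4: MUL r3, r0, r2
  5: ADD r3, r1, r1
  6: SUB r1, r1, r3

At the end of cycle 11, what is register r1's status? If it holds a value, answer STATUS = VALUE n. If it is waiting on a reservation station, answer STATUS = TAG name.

STATUS = VALUE -3

  c1: issue ADD r3<-Add1  regs: r0:5,r1:3,r2:7,r3:Add1,r4:5,r5:7
  c2: issue MUL r0<-Mul1  regs: r0:Mul1,r1:3,r2:7,r3:Add1,r4:5,r5:7
  c3: CDB Add1=12; issue SUB r3<-Add1  regs: r0:Mul1,r1:3,r2:7,r3:Add1,r4:5,r5:7
  c4: issue ADD r4<-Add2  regs: r0:Mul1,r1:3,r2:7,r3:Add1,r4:Add2,r5:7
  c5: issue MUL r3<-Mul2  regs: r0:Mul1,r1:3,r2:7,r3:Mul2,r4:Add2,r5:7
  c6: CDB Add2=8; issue ADD r3<-Add2  regs: r0:Mul1,r1:3,r2:7,r3:Add2,r4:8,r5:7
  c7: CDB Mul1=35; issue SUB r1<-Add3  regs: r0:35,r1:Add3,r2:7,r3:Add2,r4:8,r5:7
  c8: CDB Add2=6  regs: r0:35,r1:Add3,r2:7,r3:6,r4:8,r5:7
  c9: CDB Add1=-28  regs: r0:35,r1:Add3,r2:7,r3:6,r4:8,r5:7
  c10: CDB Add3=-3  regs: r0:35,r1:-3,r2:7,r3:6,r4:8,r5:7
  c11: -  regs: r0:35,r1:-3,r2:7,r3:6,r4:8,r5:7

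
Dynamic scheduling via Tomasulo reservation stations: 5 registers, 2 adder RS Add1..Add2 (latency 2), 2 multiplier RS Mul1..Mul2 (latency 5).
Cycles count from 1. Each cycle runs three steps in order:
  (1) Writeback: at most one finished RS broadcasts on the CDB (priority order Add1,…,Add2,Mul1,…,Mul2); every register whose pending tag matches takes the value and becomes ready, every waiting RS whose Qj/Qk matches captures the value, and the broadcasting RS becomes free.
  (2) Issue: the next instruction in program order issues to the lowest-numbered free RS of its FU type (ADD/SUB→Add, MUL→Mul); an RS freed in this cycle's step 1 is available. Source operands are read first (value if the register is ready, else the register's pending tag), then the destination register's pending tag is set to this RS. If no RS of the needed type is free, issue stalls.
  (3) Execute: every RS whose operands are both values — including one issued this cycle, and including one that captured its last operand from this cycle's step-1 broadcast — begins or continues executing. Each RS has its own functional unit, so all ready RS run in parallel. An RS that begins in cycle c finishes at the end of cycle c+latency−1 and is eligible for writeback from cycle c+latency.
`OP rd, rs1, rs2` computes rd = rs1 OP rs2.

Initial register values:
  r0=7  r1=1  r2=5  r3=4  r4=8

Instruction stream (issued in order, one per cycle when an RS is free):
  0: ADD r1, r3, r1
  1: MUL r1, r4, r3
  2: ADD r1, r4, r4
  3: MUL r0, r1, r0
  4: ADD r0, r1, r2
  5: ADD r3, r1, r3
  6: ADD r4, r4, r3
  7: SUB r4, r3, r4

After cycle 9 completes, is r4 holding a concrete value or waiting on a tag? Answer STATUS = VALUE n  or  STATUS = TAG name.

  c1: issue ADD r1<-Add1  regs: r0:7,r1:Add1,r2:5,r3:4,r4:8
  c2: issue MUL r1<-Mul1  regs: r0:7,r1:Mul1,r2:5,r3:4,r4:8
  c3: CDB Add1=5; issue ADD r1<-Add1  regs: r0:7,r1:Add1,r2:5,r3:4,r4:8
  c4: issue MUL r0<-Mul2  regs: r0:Mul2,r1:Add1,r2:5,r3:4,r4:8
  c5: CDB Add1=16; issue ADD r0<-Add1  regs: r0:Add1,r1:16,r2:5,r3:4,r4:8
  c6: issue ADD r3<-Add2  regs: r0:Add1,r1:16,r2:5,r3:Add2,r4:8
  c7: CDB Add1=21; issue ADD r4<-Add1  regs: r0:21,r1:16,r2:5,r3:Add2,r4:Add1
  c8: CDB Add2=20; issue SUB r4<-Add2  regs: r0:21,r1:16,r2:5,r3:20,r4:Add2
  c9: CDB Mul1=32  regs: r0:21,r1:16,r2:5,r3:20,r4:Add2

STATUS = TAG Add2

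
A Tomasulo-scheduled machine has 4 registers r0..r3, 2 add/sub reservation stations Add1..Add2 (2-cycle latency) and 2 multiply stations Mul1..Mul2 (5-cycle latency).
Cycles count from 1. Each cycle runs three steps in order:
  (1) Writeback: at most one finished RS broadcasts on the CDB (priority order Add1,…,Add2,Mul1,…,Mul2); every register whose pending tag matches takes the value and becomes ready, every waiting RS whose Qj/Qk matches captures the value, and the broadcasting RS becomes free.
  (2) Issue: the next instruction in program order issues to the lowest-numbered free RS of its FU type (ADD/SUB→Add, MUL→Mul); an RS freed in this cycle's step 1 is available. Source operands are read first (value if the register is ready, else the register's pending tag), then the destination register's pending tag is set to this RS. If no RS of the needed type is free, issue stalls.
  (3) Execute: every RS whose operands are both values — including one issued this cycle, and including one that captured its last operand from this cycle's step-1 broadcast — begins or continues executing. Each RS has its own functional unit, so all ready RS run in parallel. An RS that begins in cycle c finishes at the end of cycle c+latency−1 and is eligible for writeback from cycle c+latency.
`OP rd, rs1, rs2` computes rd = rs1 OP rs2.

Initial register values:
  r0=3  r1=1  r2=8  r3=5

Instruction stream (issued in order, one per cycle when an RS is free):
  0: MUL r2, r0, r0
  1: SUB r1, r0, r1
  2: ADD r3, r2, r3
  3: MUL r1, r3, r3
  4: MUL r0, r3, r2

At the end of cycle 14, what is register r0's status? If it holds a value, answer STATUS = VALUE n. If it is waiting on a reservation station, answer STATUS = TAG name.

cycle 1: issue MUL r2<-Mul1 // r0:3,r1:1,r2:Mul1,r3:5
cycle 2: issue SUB r1<-Add1 // r0:3,r1:Add1,r2:Mul1,r3:5
cycle 3: issue ADD r3<-Add2 // r0:3,r1:Add1,r2:Mul1,r3:Add2
cycle 4: CDB Add1=2; issue MUL r1<-Mul2 // r0:3,r1:Mul2,r2:Mul1,r3:Add2
cycle 5: stall // r0:3,r1:Mul2,r2:Mul1,r3:Add2
cycle 6: CDB Mul1=9; issue MUL r0<-Mul1 // r0:Mul1,r1:Mul2,r2:9,r3:Add2
cycle 7: - // r0:Mul1,r1:Mul2,r2:9,r3:Add2
cycle 8: CDB Add2=14 // r0:Mul1,r1:Mul2,r2:9,r3:14
cycle 9: - // r0:Mul1,r1:Mul2,r2:9,r3:14
cycle 10: - // r0:Mul1,r1:Mul2,r2:9,r3:14
cycle 11: - // r0:Mul1,r1:Mul2,r2:9,r3:14
cycle 12: - // r0:Mul1,r1:Mul2,r2:9,r3:14
cycle 13: CDB Mul1=126 // r0:126,r1:Mul2,r2:9,r3:14
cycle 14: CDB Mul2=196 // r0:126,r1:196,r2:9,r3:14

STATUS = VALUE 126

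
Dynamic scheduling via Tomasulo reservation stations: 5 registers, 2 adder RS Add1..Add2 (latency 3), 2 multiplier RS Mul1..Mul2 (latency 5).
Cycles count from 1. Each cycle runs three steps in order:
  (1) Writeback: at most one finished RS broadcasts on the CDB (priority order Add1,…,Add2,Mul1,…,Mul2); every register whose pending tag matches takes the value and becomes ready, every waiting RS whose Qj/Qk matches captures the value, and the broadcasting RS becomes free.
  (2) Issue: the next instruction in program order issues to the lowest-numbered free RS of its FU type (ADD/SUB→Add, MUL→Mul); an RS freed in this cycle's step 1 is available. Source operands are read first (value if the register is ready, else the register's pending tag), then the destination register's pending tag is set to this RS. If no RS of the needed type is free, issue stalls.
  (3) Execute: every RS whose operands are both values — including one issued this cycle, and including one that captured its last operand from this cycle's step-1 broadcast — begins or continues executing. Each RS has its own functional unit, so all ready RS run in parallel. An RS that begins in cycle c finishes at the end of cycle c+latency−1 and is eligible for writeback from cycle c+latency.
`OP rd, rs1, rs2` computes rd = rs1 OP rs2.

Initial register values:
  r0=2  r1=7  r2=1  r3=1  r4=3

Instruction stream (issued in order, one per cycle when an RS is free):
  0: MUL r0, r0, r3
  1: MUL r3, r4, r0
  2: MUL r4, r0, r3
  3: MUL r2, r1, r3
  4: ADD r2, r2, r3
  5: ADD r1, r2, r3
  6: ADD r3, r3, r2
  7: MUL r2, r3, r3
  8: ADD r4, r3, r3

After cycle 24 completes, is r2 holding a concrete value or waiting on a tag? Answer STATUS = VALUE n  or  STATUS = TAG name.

STATUS = TAG Mul1

  c1: issue MUL r0<-Mul1  regs: r0:Mul1,r1:7,r2:1,r3:1,r4:3
  c2: issue MUL r3<-Mul2  regs: r0:Mul1,r1:7,r2:1,r3:Mul2,r4:3
  c3: stall  regs: r0:Mul1,r1:7,r2:1,r3:Mul2,r4:3
  c4: stall  regs: r0:Mul1,r1:7,r2:1,r3:Mul2,r4:3
  c5: stall  regs: r0:Mul1,r1:7,r2:1,r3:Mul2,r4:3
  c6: CDB Mul1=2; issue MUL r4<-Mul1  regs: r0:2,r1:7,r2:1,r3:Mul2,r4:Mul1
  c7: stall  regs: r0:2,r1:7,r2:1,r3:Mul2,r4:Mul1
  c8: stall  regs: r0:2,r1:7,r2:1,r3:Mul2,r4:Mul1
  c9: stall  regs: r0:2,r1:7,r2:1,r3:Mul2,r4:Mul1
  c10: stall  regs: r0:2,r1:7,r2:1,r3:Mul2,r4:Mul1
  c11: CDB Mul2=6; issue MUL r2<-Mul2  regs: r0:2,r1:7,r2:Mul2,r3:6,r4:Mul1
  c12: issue ADD r2<-Add1  regs: r0:2,r1:7,r2:Add1,r3:6,r4:Mul1
  c13: issue ADD r1<-Add2  regs: r0:2,r1:Add2,r2:Add1,r3:6,r4:Mul1
  c14: stall  regs: r0:2,r1:Add2,r2:Add1,r3:6,r4:Mul1
  c15: stall  regs: r0:2,r1:Add2,r2:Add1,r3:6,r4:Mul1
  c16: CDB Mul1=12; stall  regs: r0:2,r1:Add2,r2:Add1,r3:6,r4:12
  c17: CDB Mul2=42; stall  regs: r0:2,r1:Add2,r2:Add1,r3:6,r4:12
  c18: stall  regs: r0:2,r1:Add2,r2:Add1,r3:6,r4:12
  c19: stall  regs: r0:2,r1:Add2,r2:Add1,r3:6,r4:12
  c20: CDB Add1=48; issue ADD r3<-Add1  regs: r0:2,r1:Add2,r2:48,r3:Add1,r4:12
  c21: issue MUL r2<-Mul1  regs: r0:2,r1:Add2,r2:Mul1,r3:Add1,r4:12
  c22: stall  regs: r0:2,r1:Add2,r2:Mul1,r3:Add1,r4:12
  c23: CDB Add1=54; issue ADD r4<-Add1  regs: r0:2,r1:Add2,r2:Mul1,r3:54,r4:Add1
  c24: CDB Add2=54  regs: r0:2,r1:54,r2:Mul1,r3:54,r4:Add1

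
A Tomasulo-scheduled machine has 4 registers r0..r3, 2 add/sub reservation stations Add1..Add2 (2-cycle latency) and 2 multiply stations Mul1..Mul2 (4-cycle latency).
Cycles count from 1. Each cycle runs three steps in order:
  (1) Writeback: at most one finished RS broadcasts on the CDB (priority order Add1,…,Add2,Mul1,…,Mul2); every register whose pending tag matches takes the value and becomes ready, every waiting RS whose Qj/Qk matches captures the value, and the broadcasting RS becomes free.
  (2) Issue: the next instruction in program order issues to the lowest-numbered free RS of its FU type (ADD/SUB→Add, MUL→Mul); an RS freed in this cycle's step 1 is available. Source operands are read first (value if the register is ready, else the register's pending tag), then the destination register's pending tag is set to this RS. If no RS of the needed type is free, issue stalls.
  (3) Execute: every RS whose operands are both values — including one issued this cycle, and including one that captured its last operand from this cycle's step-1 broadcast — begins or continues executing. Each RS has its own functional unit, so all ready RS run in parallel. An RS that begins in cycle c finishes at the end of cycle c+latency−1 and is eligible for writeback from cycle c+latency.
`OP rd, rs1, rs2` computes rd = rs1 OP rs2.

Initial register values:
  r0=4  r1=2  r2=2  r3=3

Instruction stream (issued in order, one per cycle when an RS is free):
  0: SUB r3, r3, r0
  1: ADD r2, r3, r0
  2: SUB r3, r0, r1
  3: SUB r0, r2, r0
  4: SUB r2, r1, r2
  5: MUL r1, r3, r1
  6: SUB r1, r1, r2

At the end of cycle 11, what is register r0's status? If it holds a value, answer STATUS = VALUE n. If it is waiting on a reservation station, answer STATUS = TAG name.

c1: issue SUB r3<-Add1 | r0:4,r1:2,r2:2,r3:Add1
c2: issue ADD r2<-Add2 | r0:4,r1:2,r2:Add2,r3:Add1
c3: CDB Add1=-1; issue SUB r3<-Add1 | r0:4,r1:2,r2:Add2,r3:Add1
c4: stall | r0:4,r1:2,r2:Add2,r3:Add1
c5: CDB Add1=2; issue SUB r0<-Add1 | r0:Add1,r1:2,r2:Add2,r3:2
c6: CDB Add2=3; issue SUB r2<-Add2 | r0:Add1,r1:2,r2:Add2,r3:2
c7: issue MUL r1<-Mul1 | r0:Add1,r1:Mul1,r2:Add2,r3:2
c8: CDB Add1=-1; issue SUB r1<-Add1 | r0:-1,r1:Add1,r2:Add2,r3:2
c9: CDB Add2=-1 | r0:-1,r1:Add1,r2:-1,r3:2
c10: - | r0:-1,r1:Add1,r2:-1,r3:2
c11: CDB Mul1=4 | r0:-1,r1:Add1,r2:-1,r3:2

STATUS = VALUE -1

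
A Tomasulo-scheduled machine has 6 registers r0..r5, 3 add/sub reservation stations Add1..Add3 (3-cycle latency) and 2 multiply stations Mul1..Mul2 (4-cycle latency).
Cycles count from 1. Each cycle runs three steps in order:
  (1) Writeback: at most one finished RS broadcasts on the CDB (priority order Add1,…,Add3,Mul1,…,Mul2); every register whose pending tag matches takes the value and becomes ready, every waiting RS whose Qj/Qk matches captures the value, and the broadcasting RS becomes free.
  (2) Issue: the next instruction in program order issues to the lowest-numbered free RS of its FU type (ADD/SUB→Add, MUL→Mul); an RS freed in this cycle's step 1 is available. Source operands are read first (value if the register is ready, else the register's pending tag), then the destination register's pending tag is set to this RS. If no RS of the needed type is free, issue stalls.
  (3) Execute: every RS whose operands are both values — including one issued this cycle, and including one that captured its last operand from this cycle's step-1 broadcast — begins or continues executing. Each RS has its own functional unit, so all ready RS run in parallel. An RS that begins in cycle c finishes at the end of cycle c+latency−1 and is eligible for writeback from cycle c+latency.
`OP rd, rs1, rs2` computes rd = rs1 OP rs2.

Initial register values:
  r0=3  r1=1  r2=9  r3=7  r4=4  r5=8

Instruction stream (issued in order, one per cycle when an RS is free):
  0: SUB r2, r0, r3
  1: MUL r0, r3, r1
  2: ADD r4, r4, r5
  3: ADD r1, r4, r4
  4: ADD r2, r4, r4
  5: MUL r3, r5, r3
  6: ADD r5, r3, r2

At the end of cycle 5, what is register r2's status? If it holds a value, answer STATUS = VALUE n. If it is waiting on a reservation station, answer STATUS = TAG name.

STATUS = TAG Add3

c1: issue SUB r2<-Add1 | r0:3,r1:1,r2:Add1,r3:7,r4:4,r5:8
c2: issue MUL r0<-Mul1 | r0:Mul1,r1:1,r2:Add1,r3:7,r4:4,r5:8
c3: issue ADD r4<-Add2 | r0:Mul1,r1:1,r2:Add1,r3:7,r4:Add2,r5:8
c4: CDB Add1=-4; issue ADD r1<-Add1 | r0:Mul1,r1:Add1,r2:-4,r3:7,r4:Add2,r5:8
c5: issue ADD r2<-Add3 | r0:Mul1,r1:Add1,r2:Add3,r3:7,r4:Add2,r5:8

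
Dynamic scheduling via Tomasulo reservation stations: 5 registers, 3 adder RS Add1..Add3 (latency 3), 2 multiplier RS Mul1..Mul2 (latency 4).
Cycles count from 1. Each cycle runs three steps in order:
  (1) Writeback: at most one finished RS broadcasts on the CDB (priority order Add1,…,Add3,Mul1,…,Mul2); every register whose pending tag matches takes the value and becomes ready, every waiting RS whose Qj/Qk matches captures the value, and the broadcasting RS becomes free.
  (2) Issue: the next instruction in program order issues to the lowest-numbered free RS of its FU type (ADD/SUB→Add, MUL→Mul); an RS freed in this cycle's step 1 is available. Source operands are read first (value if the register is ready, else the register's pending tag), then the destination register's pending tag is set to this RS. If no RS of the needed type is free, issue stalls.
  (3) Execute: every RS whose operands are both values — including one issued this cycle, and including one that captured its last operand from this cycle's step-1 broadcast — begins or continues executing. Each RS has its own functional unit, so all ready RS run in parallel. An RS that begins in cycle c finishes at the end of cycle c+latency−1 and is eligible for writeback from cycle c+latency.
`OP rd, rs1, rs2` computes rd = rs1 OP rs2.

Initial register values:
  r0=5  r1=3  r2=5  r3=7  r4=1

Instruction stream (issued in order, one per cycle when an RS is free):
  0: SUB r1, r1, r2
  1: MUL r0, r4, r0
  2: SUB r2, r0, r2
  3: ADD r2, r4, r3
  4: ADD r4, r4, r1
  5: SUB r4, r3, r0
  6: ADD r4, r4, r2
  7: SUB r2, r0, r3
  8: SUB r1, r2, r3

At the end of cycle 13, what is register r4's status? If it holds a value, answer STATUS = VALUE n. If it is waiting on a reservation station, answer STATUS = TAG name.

  c1: issue SUB r1<-Add1  regs: r0:5,r1:Add1,r2:5,r3:7,r4:1
  c2: issue MUL r0<-Mul1  regs: r0:Mul1,r1:Add1,r2:5,r3:7,r4:1
  c3: issue SUB r2<-Add2  regs: r0:Mul1,r1:Add1,r2:Add2,r3:7,r4:1
  c4: CDB Add1=-2; issue ADD r2<-Add1  regs: r0:Mul1,r1:-2,r2:Add1,r3:7,r4:1
  c5: issue ADD r4<-Add3  regs: r0:Mul1,r1:-2,r2:Add1,r3:7,r4:Add3
  c6: CDB Mul1=5; stall  regs: r0:5,r1:-2,r2:Add1,r3:7,r4:Add3
  c7: CDB Add1=8; issue SUB r4<-Add1  regs: r0:5,r1:-2,r2:8,r3:7,r4:Add1
  c8: CDB Add3=-1; issue ADD r4<-Add3  regs: r0:5,r1:-2,r2:8,r3:7,r4:Add3
  c9: CDB Add2=0; issue SUB r2<-Add2  regs: r0:5,r1:-2,r2:Add2,r3:7,r4:Add3
  c10: CDB Add1=2; issue SUB r1<-Add1  regs: r0:5,r1:Add1,r2:Add2,r3:7,r4:Add3
  c11: -  regs: r0:5,r1:Add1,r2:Add2,r3:7,r4:Add3
  c12: CDB Add2=-2  regs: r0:5,r1:Add1,r2:-2,r3:7,r4:Add3
  c13: CDB Add3=10  regs: r0:5,r1:Add1,r2:-2,r3:7,r4:10

STATUS = VALUE 10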